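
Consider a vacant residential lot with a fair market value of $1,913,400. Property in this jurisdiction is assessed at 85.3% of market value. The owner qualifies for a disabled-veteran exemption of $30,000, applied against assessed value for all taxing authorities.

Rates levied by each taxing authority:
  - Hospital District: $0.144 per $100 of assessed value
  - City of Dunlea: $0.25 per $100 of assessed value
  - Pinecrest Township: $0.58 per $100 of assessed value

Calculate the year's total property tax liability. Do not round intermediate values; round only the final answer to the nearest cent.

$15,604.75

Assessed value = $1,913,400 × 0.853 = $1,632,130.2
Taxable value = $1,632,130.2 − $30,000 = $1,602,130.2
Hospital District: $1,602,130.2 × 0.00144 = $2,307.067488
City of Dunlea: $1,602,130.2 × 0.0025 = $4,005.3255
Pinecrest Township: $1,602,130.2 × 0.0058 = $9,292.35516
Total = $2,307.067488 + $4,005.3255 + $9,292.35516 = $15,604.748148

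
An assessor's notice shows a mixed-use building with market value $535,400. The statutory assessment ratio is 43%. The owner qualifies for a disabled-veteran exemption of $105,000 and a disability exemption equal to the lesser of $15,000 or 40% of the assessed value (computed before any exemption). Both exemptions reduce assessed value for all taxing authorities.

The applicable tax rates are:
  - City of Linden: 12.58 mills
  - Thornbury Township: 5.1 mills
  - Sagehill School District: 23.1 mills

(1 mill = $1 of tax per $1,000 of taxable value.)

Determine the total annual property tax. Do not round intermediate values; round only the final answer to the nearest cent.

Assessed value = $535,400 × 0.43 = $230,222
Disability exemption = min($15,000, 40% × $230,222) = min($15,000, $92,088.8) = $15,000 (dollar cap binds)
Taxable value = $230,222 − $105,000 − $15,000 = $110,222
City of Linden: $110,222 × 0.01258 = $1,386.59276
Thornbury Township: $110,222 × 0.0051 = $562.1322
Sagehill School District: $110,222 × 0.0231 = $2,546.1282
Total = $4,494.85316

$4,494.85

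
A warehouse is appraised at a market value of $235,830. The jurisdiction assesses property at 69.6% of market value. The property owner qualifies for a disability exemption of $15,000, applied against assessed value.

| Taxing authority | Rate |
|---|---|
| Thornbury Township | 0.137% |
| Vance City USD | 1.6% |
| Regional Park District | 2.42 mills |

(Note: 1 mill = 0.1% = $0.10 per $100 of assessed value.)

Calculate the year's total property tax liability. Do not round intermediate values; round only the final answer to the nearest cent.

Assessed value = $235,830 × 0.696 = $164,137.68
Taxable value = $164,137.68 − $15,000 = $149,137.68
Thornbury Township: $149,137.68 × 0.00137 = $204.3186216
Vance City USD: $149,137.68 × 0.016 = $2,386.20288
Regional Park District: $149,137.68 × 0.00242 = $360.9131856
Total = $2,951.4346872

$2,951.43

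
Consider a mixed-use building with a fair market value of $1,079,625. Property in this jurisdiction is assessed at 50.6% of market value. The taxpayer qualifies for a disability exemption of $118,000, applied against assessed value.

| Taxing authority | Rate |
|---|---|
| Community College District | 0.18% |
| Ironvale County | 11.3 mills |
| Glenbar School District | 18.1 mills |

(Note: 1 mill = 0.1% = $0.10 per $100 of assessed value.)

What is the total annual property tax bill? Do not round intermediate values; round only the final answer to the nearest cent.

$13,362.66

Assessed value = $1,079,625 × 0.506 = $546,290.25
Taxable value = $546,290.25 − $118,000 = $428,290.25
Community College District: $428,290.25 × 0.0018 = $770.92245
Ironvale County: $428,290.25 × 0.0113 = $4,839.679825
Glenbar School District: $428,290.25 × 0.0181 = $7,752.053525
Total = $13,362.6558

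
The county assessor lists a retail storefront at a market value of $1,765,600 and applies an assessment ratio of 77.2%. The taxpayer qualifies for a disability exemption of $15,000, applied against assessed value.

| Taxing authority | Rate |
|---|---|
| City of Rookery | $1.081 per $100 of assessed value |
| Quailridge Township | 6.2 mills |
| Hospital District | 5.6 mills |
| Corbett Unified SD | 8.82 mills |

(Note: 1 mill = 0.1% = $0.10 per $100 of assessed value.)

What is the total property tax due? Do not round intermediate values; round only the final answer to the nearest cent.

Assessed value = $1,765,600 × 0.772 = $1,363,043.2
Taxable value = $1,363,043.2 − $15,000 = $1,348,043.2
City of Rookery: $1,348,043.2 × 0.01081 = $14,572.346992
Quailridge Township: $1,348,043.2 × 0.0062 = $8,357.86784
Hospital District: $1,348,043.2 × 0.0056 = $7,549.04192
Corbett Unified SD: $1,348,043.2 × 0.00882 = $11,889.741024
Total = $42,368.997776

$42,369.00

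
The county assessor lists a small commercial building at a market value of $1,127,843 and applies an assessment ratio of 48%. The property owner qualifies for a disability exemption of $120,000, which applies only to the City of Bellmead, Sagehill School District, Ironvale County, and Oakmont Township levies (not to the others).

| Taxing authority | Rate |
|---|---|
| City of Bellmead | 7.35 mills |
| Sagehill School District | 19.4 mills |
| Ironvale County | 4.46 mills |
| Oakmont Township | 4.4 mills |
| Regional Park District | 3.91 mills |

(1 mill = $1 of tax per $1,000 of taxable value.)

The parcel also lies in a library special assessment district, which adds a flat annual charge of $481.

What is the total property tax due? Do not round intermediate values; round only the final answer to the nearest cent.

$17,602.53

Assessed value = $1,127,843 × 0.48 = $541,364.64
City of Bellmead: ($541,364.64 − $120,000) × 0.00735 = $421,364.64 × 0.00735 = $3,097.030104
Sagehill School District: ($541,364.64 − $120,000) × 0.0194 = $421,364.64 × 0.0194 = $8,174.474016
Ironvale County: ($541,364.64 − $120,000) × 0.00446 = $421,364.64 × 0.00446 = $1,879.2862944
Oakmont Township: ($541,364.64 − $120,000) × 0.0044 = $421,364.64 × 0.0044 = $1,854.004416
Regional Park District: $541,364.64 × 0.00391 = $2,116.7357424
Levies subtotal = $17,121.5305728
Total = $17,121.5305728 + $481 = $17,602.5305728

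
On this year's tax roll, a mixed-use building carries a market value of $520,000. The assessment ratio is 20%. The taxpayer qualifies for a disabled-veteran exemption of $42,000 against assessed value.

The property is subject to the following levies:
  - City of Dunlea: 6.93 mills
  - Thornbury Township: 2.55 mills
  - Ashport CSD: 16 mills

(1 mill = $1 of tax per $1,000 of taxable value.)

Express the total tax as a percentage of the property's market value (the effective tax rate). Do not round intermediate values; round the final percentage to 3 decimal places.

Assessed value = $520,000 × 0.2 = $104,000
Taxable value = $104,000 − $42,000 = $62,000
City of Dunlea: $62,000 × 0.00693 = $429.66
Thornbury Township: $62,000 × 0.00255 = $158.1
Ashport CSD: $62,000 × 0.016 = $992
Total tax = $1,579.76
Effective rate = $1,579.76 ÷ $520,000 = 0.304% of market value

0.304%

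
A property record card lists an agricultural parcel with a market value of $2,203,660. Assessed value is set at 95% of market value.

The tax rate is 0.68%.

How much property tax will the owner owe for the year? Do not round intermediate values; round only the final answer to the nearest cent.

$14,235.64

Assessed value = $2,203,660 × 0.95 = $2,093,477
Tax = $2,093,477 × 0.0068 = $14,235.6436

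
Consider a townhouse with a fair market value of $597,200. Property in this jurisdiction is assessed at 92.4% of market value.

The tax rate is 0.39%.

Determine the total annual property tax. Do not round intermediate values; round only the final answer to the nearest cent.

$2,152.07

Assessed value = $597,200 × 0.924 = $551,812.8
Tax = $551,812.8 × 0.0039 = $2,152.06992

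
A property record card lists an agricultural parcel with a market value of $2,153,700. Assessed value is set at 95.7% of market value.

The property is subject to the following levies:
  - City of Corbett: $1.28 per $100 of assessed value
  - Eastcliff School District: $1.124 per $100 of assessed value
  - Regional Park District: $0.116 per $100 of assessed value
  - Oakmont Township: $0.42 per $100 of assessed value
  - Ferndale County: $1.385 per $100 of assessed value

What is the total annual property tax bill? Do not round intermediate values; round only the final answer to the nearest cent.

$89,142.18

Assessed value = $2,153,700 × 0.957 = $2,061,090.9
City of Corbett: $2,061,090.9 × 0.0128 = $26,381.96352
Eastcliff School District: $2,061,090.9 × 0.01124 = $23,166.661716
Regional Park District: $2,061,090.9 × 0.00116 = $2,390.865444
Oakmont Township: $2,061,090.9 × 0.0042 = $8,656.58178
Ferndale County: $2,061,090.9 × 0.01385 = $28,546.108965
Total = $26,381.96352 + $23,166.661716 + $2,390.865444 + $8,656.58178 + $28,546.108965 = $89,142.181425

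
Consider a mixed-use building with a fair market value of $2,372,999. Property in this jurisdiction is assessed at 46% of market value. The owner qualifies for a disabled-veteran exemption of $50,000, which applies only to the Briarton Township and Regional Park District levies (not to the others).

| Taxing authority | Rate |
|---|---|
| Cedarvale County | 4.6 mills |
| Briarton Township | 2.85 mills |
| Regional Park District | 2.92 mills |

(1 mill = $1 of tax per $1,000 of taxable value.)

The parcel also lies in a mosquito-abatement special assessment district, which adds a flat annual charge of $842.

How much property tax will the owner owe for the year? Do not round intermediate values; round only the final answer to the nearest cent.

$11,873.18

Assessed value = $2,372,999 × 0.46 = $1,091,579.54
Cedarvale County: $1,091,579.54 × 0.0046 = $5,021.265884
Briarton Township: ($1,091,579.54 − $50,000) × 0.00285 = $1,041,579.54 × 0.00285 = $2,968.501689
Regional Park District: ($1,091,579.54 − $50,000) × 0.00292 = $1,041,579.54 × 0.00292 = $3,041.4122568
Levies subtotal = $11,031.1798298
Total = $11,031.1798298 + $842 = $11,873.1798298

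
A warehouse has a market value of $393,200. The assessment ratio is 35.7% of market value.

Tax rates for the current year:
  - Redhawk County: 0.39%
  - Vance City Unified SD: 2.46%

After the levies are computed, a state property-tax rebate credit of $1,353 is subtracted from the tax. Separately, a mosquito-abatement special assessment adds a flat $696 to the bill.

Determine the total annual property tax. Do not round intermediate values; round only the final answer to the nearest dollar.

Assessed value = $393,200 × 0.357 = $140,372.4
Redhawk County: $140,372.4 × 0.0039 = $547.45236
Vance City Unified SD: $140,372.4 × 0.0246 = $3,453.16104
Levies subtotal = $4,000.6134
After credit = $4,000.6134 − $1,353 = $2,647.6134
Total = $2,647.6134 + $696 = $3,343.6134

$3,344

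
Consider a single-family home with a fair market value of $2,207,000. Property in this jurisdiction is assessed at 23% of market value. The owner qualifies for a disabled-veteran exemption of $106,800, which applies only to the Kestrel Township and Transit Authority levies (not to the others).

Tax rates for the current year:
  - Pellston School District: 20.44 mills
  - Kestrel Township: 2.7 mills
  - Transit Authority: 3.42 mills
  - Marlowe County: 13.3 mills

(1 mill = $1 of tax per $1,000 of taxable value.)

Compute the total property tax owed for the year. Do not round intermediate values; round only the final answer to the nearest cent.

$19,579.72

Assessed value = $2,207,000 × 0.23 = $507,610
Pellston School District: $507,610 × 0.02044 = $10,375.5484
Kestrel Township: ($507,610 − $106,800) × 0.0027 = $400,810 × 0.0027 = $1,082.187
Transit Authority: ($507,610 − $106,800) × 0.00342 = $400,810 × 0.00342 = $1,370.7702
Marlowe County: $507,610 × 0.0133 = $6,751.213
Total = $19,579.7186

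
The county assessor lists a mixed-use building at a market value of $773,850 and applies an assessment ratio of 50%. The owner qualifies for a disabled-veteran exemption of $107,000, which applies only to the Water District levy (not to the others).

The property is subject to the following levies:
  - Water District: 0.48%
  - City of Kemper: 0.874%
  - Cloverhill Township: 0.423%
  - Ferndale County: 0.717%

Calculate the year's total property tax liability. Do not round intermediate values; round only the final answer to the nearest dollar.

Assessed value = $773,850 × 0.5 = $386,925
Water District: ($386,925 − $107,000) × 0.0048 = $279,925 × 0.0048 = $1,343.64
City of Kemper: $386,925 × 0.00874 = $3,381.7245
Cloverhill Township: $386,925 × 0.00423 = $1,636.69275
Ferndale County: $386,925 × 0.00717 = $2,774.25225
Total = $9,136.3095

$9,136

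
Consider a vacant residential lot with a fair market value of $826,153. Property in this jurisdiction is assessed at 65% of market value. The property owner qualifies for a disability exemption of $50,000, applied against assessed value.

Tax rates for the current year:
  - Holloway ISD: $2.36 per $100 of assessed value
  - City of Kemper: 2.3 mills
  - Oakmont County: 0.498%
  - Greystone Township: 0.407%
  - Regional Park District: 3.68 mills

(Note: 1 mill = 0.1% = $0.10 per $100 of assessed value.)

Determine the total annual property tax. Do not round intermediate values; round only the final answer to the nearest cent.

$18,812.79

Assessed value = $826,153 × 0.65 = $536,999.45
Taxable value = $536,999.45 − $50,000 = $486,999.45
Holloway ISD: $486,999.45 × 0.0236 = $11,493.18702
City of Kemper: $486,999.45 × 0.0023 = $1,120.098735
Oakmont County: $486,999.45 × 0.00498 = $2,425.257261
Greystone Township: $486,999.45 × 0.00407 = $1,982.0877615
Regional Park District: $486,999.45 × 0.00368 = $1,792.157976
Total = $18,812.7887535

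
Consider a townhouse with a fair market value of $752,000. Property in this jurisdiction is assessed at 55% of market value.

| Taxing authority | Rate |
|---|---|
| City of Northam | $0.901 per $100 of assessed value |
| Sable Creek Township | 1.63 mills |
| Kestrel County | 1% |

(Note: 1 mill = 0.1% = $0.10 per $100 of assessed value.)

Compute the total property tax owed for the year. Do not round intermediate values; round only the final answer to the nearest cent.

Assessed value = $752,000 × 0.55 = $413,600
City of Northam: $413,600 × 0.00901 = $3,726.536
Sable Creek Township: $413,600 × 0.00163 = $674.168
Kestrel County: $413,600 × 0.01 = $4,136
Total = $8,536.704

$8,536.70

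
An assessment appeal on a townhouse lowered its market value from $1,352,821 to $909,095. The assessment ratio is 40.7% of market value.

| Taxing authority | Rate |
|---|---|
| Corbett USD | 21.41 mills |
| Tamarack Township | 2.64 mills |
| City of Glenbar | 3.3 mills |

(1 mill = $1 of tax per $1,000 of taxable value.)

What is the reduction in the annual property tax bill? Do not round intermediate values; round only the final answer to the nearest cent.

Old assessed value = $1,352,821 × 0.407 = $550,598.147
New assessed value = $909,095 × 0.407 = $370,001.665
Combined rate = 0.02141 + 0.00264 + 0.0033 = 0.02735
Old tax = $550,598.147 × 0.02735 = $15,058.85932045
New tax = $370,001.665 × 0.02735 = $10,119.54553775
Reduction = $15,058.85932045 − $10,119.54553775 = $4,939.3137827

$4,939.31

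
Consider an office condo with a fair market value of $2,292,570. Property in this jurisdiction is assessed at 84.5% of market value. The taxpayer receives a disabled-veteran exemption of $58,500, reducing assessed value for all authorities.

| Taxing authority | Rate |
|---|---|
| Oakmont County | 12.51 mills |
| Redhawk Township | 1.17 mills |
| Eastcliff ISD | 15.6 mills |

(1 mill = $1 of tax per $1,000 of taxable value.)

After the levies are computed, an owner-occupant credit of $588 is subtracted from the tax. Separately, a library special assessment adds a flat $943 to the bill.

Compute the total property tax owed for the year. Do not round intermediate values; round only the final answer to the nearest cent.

Assessed value = $2,292,570 × 0.845 = $1,937,221.65
Taxable value = $1,937,221.65 − $58,500 = $1,878,721.65
Oakmont County: $1,878,721.65 × 0.01251 = $23,502.8078415
Redhawk Township: $1,878,721.65 × 0.00117 = $2,198.1043305
Eastcliff ISD: $1,878,721.65 × 0.0156 = $29,308.05774
Levies subtotal = $55,008.969912
After credit = $55,008.969912 − $588 = $54,420.969912
Total = $54,420.969912 + $943 = $55,363.969912

$55,363.97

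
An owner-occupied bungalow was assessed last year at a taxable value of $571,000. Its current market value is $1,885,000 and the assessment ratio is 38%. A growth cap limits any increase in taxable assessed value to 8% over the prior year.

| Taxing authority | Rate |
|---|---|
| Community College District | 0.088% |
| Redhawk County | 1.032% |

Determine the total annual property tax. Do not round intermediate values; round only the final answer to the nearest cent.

Uncapped assessed value = $1,885,000 × 0.38 = $716,300
Cap limit = $571,000 × 1.08 = $616,680
Taxable assessed value = min($716,300, $616,680) = $616,680 (cap binds)
Community College District: $616,680 × 0.00088 = $542.6784
Redhawk County: $616,680 × 0.01032 = $6,364.1376
Total = $6,906.816

$6,906.82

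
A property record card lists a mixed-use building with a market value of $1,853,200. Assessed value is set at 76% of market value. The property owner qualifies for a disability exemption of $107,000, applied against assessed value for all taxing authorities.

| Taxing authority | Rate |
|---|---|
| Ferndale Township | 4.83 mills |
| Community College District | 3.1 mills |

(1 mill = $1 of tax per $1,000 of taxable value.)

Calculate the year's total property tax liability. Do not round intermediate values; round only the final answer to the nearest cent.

$10,320.36

Assessed value = $1,853,200 × 0.76 = $1,408,432
Taxable value = $1,408,432 − $107,000 = $1,301,432
Ferndale Township: $1,301,432 × 0.00483 = $6,285.91656
Community College District: $1,301,432 × 0.0031 = $4,034.4392
Total = $6,285.91656 + $4,034.4392 = $10,320.35576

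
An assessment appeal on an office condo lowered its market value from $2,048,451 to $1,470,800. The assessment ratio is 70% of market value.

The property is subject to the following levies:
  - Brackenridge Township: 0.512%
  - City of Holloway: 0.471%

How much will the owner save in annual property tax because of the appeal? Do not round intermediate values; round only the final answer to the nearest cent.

Old assessed value = $2,048,451 × 0.7 = $1,433,915.7
New assessed value = $1,470,800 × 0.7 = $1,029,560
Combined rate = 0.00512 + 0.00471 = 0.00983
Old tax = $1,433,915.7 × 0.00983 = $14,095.391331
New tax = $1,029,560 × 0.00983 = $10,120.5748
Reduction = $14,095.391331 − $10,120.5748 = $3,974.816531

$3,974.82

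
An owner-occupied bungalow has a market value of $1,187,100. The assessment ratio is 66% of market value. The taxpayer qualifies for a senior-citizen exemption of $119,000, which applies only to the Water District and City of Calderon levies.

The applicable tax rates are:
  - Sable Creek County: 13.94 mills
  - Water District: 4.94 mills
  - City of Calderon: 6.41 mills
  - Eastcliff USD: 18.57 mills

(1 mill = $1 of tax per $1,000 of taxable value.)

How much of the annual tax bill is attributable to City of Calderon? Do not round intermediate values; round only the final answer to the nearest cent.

Assessed value = $1,187,100 × 0.66 = $783,486
City of Calderon taxable value = $783,486 − $119,000 = $664,486
City of Calderon levy = $664,486 × 0.00641 = $4,259.35526

$4,259.36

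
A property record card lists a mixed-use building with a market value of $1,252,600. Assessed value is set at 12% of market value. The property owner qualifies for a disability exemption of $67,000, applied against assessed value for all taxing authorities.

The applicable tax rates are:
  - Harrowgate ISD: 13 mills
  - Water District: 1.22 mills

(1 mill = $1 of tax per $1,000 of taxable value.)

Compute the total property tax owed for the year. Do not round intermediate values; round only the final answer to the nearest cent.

$1,184.70

Assessed value = $1,252,600 × 0.12 = $150,312
Taxable value = $150,312 − $67,000 = $83,312
Harrowgate ISD: $83,312 × 0.013 = $1,083.056
Water District: $83,312 × 0.00122 = $101.64064
Total = $1,083.056 + $101.64064 = $1,184.69664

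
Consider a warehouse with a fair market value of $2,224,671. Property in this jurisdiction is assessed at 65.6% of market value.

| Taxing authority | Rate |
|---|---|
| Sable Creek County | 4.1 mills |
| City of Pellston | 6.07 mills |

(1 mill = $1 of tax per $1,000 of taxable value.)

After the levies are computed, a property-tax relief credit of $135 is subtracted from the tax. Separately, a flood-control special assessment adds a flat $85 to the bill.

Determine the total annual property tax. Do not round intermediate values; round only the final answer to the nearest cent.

Assessed value = $2,224,671 × 0.656 = $1,459,384.176
Sable Creek County: $1,459,384.176 × 0.0041 = $5,983.4751216
City of Pellston: $1,459,384.176 × 0.00607 = $8,858.46194832
Levies subtotal = $14,841.93706992
After credit = $14,841.93706992 − $135 = $14,706.93706992
Total = $14,706.93706992 + $85 = $14,791.93706992

$14,791.94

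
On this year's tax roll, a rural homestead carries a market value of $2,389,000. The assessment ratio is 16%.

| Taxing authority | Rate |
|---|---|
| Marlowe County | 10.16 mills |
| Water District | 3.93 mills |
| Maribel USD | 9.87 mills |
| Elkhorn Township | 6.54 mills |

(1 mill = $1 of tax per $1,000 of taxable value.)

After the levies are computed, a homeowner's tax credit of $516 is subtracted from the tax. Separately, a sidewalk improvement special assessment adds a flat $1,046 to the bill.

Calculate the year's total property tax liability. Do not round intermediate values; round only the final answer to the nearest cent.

$12,188.32

Assessed value = $2,389,000 × 0.16 = $382,240
Marlowe County: $382,240 × 0.01016 = $3,883.5584
Water District: $382,240 × 0.00393 = $1,502.2032
Maribel USD: $382,240 × 0.00987 = $3,772.7088
Elkhorn Township: $382,240 × 0.00654 = $2,499.8496
Levies subtotal = $11,658.32
After credit = $11,658.32 − $516 = $11,142.32
Total = $11,142.32 + $1,046 = $12,188.32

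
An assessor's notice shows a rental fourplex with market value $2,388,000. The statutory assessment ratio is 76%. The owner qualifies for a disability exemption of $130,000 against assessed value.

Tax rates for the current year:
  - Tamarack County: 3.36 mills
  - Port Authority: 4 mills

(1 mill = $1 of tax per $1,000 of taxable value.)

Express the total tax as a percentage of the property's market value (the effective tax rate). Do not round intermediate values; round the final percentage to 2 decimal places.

0.52%

Assessed value = $2,388,000 × 0.76 = $1,814,880
Taxable value = $1,814,880 − $130,000 = $1,684,880
Tamarack County: $1,684,880 × 0.00336 = $5,661.1968
Port Authority: $1,684,880 × 0.004 = $6,739.52
Total tax = $12,400.7168
Effective rate = $12,400.7168 ÷ $2,388,000 = 0.52% of market value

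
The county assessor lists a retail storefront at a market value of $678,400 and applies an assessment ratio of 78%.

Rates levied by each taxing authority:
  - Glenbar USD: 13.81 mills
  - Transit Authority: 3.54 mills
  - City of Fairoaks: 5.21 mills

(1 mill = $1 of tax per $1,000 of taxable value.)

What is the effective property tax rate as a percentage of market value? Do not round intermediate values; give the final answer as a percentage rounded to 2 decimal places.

1.76%

Assessed value = $678,400 × 0.78 = $529,152
Glenbar USD: $529,152 × 0.01381 = $7,307.58912
Transit Authority: $529,152 × 0.00354 = $1,873.19808
City of Fairoaks: $529,152 × 0.00521 = $2,756.88192
Total tax = $11,937.66912
Effective rate = $11,937.66912 ÷ $678,400 = 1.76% of market value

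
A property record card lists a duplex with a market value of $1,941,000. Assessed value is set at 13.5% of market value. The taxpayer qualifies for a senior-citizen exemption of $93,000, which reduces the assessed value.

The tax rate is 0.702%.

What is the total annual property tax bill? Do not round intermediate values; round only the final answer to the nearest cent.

Assessed value = $1,941,000 × 0.135 = $262,035
Taxable value = $262,035 − $93,000 = $169,035
Tax = $169,035 × 0.00702 = $1,186.6257

$1,186.63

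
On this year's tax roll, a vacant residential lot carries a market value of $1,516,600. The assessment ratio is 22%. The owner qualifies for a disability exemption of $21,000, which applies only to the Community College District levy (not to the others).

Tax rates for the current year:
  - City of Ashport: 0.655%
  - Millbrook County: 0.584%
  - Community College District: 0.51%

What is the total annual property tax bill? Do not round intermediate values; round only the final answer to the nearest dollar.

Assessed value = $1,516,600 × 0.22 = $333,652
City of Ashport: $333,652 × 0.00655 = $2,185.4206
Millbrook County: $333,652 × 0.00584 = $1,948.52768
Community College District: ($333,652 − $21,000) × 0.0051 = $312,652 × 0.0051 = $1,594.5252
Total = $5,728.47348

$5,728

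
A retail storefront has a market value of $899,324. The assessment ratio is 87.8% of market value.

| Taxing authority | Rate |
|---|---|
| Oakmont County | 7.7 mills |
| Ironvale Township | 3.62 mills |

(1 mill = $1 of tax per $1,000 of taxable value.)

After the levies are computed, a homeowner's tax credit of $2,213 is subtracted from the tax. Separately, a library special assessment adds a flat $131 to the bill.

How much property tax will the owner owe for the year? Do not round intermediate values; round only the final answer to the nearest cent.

Assessed value = $899,324 × 0.878 = $789,606.472
Oakmont County: $789,606.472 × 0.0077 = $6,079.9698344
Ironvale Township: $789,606.472 × 0.00362 = $2,858.37542864
Levies subtotal = $8,938.34526304
After credit = $8,938.34526304 − $2,213 = $6,725.34526304
Total = $6,725.34526304 + $131 = $6,856.34526304

$6,856.35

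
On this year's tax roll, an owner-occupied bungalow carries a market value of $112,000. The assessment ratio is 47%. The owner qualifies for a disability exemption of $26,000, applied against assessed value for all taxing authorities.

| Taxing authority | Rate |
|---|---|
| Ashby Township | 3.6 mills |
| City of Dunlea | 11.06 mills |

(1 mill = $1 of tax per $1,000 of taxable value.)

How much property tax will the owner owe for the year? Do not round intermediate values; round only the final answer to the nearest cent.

Assessed value = $112,000 × 0.47 = $52,640
Taxable value = $52,640 − $26,000 = $26,640
Ashby Township: $26,640 × 0.0036 = $95.904
City of Dunlea: $26,640 × 0.01106 = $294.6384
Total = $95.904 + $294.6384 = $390.5424

$390.54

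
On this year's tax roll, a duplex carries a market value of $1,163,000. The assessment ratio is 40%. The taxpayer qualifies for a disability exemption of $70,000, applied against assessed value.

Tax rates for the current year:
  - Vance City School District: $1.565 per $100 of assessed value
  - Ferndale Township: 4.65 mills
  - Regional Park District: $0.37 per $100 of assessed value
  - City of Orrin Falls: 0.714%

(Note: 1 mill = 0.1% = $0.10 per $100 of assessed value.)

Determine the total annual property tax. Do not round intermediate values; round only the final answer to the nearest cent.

$12,306.53

Assessed value = $1,163,000 × 0.4 = $465,200
Taxable value = $465,200 − $70,000 = $395,200
Vance City School District: $395,200 × 0.01565 = $6,184.88
Ferndale Township: $395,200 × 0.00465 = $1,837.68
Regional Park District: $395,200 × 0.0037 = $1,462.24
City of Orrin Falls: $395,200 × 0.00714 = $2,821.728
Total = $12,306.528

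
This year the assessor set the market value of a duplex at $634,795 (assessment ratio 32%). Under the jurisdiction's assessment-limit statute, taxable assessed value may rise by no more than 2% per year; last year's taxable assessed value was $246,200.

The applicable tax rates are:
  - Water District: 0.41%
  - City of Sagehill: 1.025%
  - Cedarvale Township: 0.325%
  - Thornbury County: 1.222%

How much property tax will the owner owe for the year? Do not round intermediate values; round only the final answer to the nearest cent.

$6,057.47

Uncapped assessed value = $634,795 × 0.32 = $203,134.4
Cap limit = $246,200 × 1.02 = $251,124
Taxable assessed value = min($203,134.4, $251,124) = $203,134.4 (cap does not bind)
Water District: $203,134.4 × 0.0041 = $832.85104
City of Sagehill: $203,134.4 × 0.01025 = $2,082.1276
Cedarvale Township: $203,134.4 × 0.00325 = $660.1868
Thornbury County: $203,134.4 × 0.01222 = $2,482.302368
Total = $6,057.467808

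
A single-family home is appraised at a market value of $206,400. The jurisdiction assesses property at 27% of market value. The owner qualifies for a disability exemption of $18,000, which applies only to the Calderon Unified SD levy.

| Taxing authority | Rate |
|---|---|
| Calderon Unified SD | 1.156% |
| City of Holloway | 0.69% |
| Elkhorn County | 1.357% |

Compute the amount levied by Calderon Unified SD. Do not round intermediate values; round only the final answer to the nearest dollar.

$436

Assessed value = $206,400 × 0.27 = $55,728
Calderon Unified SD taxable value = $55,728 − $18,000 = $37,728
Calderon Unified SD levy = $37,728 × 0.01156 = $436.13568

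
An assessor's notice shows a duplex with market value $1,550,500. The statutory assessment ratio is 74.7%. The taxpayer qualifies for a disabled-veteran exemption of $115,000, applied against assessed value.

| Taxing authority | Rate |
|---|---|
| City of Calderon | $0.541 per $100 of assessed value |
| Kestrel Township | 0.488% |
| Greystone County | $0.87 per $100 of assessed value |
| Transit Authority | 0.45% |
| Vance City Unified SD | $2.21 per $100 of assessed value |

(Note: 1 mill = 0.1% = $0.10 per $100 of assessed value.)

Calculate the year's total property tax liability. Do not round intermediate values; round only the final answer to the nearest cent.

$47,560.56

Assessed value = $1,550,500 × 0.747 = $1,158,223.5
Taxable value = $1,158,223.5 − $115,000 = $1,043,223.5
City of Calderon: $1,043,223.5 × 0.00541 = $5,643.839135
Kestrel Township: $1,043,223.5 × 0.00488 = $5,090.93068
Greystone County: $1,043,223.5 × 0.0087 = $9,076.04445
Transit Authority: $1,043,223.5 × 0.0045 = $4,694.50575
Vance City Unified SD: $1,043,223.5 × 0.0221 = $23,055.23935
Total = $47,560.559365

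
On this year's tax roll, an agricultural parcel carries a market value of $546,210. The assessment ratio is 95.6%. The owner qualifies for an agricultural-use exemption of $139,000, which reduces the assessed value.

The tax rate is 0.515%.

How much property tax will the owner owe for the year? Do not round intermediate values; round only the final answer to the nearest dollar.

$1,973

Assessed value = $546,210 × 0.956 = $522,176.76
Taxable value = $522,176.76 − $139,000 = $383,176.76
Tax = $383,176.76 × 0.00515 = $1,973.360314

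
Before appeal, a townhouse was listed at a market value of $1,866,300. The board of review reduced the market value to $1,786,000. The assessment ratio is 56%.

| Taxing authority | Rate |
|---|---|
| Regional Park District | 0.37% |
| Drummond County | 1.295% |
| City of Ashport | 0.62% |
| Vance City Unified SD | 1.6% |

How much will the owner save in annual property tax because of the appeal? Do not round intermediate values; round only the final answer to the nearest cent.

$1,747.01

Old assessed value = $1,866,300 × 0.56 = $1,045,128
New assessed value = $1,786,000 × 0.56 = $1,000,160
Combined rate = 0.0037 + 0.01295 + 0.0062 + 0.016 = 0.03885
Old tax = $1,045,128 × 0.03885 = $40,603.2228
New tax = $1,000,160 × 0.03885 = $38,856.216
Reduction = $40,603.2228 − $38,856.216 = $1,747.0068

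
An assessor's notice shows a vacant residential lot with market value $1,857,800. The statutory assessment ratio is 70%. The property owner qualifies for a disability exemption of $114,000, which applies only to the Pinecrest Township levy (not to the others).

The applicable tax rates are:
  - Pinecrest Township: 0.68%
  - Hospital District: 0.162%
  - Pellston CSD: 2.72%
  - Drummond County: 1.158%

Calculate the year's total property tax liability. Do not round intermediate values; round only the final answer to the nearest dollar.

Assessed value = $1,857,800 × 0.7 = $1,300,460
Pinecrest Township: ($1,300,460 − $114,000) × 0.0068 = $1,186,460 × 0.0068 = $8,067.928
Hospital District: $1,300,460 × 0.00162 = $2,106.7452
Pellston CSD: $1,300,460 × 0.0272 = $35,372.512
Drummond County: $1,300,460 × 0.01158 = $15,059.3268
Total = $60,606.512

$60,607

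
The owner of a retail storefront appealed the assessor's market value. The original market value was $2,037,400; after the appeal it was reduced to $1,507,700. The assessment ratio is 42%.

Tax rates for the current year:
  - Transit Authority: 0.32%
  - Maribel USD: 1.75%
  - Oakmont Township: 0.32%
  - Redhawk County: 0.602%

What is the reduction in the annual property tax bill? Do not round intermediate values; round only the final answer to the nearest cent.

Old assessed value = $2,037,400 × 0.42 = $855,708
New assessed value = $1,507,700 × 0.42 = $633,234
Combined rate = 0.0032 + 0.0175 + 0.0032 + 0.00602 = 0.02992
Old tax = $855,708 × 0.02992 = $25,602.78336
New tax = $633,234 × 0.02992 = $18,946.36128
Reduction = $25,602.78336 − $18,946.36128 = $6,656.42208

$6,656.42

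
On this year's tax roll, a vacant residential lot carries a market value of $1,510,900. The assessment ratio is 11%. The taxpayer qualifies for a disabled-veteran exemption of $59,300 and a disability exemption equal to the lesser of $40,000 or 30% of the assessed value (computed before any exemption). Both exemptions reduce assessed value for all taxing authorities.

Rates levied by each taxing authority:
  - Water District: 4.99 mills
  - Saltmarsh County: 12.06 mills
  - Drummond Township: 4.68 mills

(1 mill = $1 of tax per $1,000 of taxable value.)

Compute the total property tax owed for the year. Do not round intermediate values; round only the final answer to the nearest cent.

$1,453.72

Assessed value = $1,510,900 × 0.11 = $166,199
Disability exemption = min($40,000, 30% × $166,199) = min($40,000, $49,859.7) = $40,000 (dollar cap binds)
Taxable value = $166,199 − $59,300 − $40,000 = $66,899
Water District: $66,899 × 0.00499 = $333.82601
Saltmarsh County: $66,899 × 0.01206 = $806.80194
Drummond Township: $66,899 × 0.00468 = $313.08732
Total = $1,453.71527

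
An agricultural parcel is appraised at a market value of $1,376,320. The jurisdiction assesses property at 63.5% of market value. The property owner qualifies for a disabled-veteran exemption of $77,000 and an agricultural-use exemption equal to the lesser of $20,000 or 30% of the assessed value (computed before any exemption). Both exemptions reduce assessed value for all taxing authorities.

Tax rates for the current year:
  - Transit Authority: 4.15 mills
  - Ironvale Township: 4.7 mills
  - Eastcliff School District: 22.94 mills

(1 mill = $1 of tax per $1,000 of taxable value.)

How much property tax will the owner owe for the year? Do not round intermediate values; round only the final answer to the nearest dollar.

$24,700

Assessed value = $1,376,320 × 0.635 = $873,963.2
Agricultural-use exemption = min($20,000, 30% × $873,963.2) = min($20,000, $262,188.96) = $20,000 (dollar cap binds)
Taxable value = $873,963.2 − $77,000 − $20,000 = $776,963.2
Transit Authority: $776,963.2 × 0.00415 = $3,224.39728
Ironvale Township: $776,963.2 × 0.0047 = $3,651.72704
Eastcliff School District: $776,963.2 × 0.02294 = $17,823.535808
Total = $24,699.660128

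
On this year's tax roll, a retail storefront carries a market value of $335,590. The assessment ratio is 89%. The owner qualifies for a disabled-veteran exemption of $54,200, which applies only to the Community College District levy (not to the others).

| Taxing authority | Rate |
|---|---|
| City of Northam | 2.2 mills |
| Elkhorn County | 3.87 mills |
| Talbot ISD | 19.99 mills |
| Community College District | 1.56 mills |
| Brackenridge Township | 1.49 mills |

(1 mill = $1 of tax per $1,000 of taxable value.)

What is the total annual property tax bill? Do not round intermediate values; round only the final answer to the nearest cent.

$8,609.88

Assessed value = $335,590 × 0.89 = $298,675.1
City of Northam: $298,675.1 × 0.0022 = $657.08522
Elkhorn County: $298,675.1 × 0.00387 = $1,155.872637
Talbot ISD: $298,675.1 × 0.01999 = $5,970.515249
Community College District: ($298,675.1 − $54,200) × 0.00156 = $244,475.1 × 0.00156 = $381.381156
Brackenridge Township: $298,675.1 × 0.00149 = $445.025899
Total = $8,609.880161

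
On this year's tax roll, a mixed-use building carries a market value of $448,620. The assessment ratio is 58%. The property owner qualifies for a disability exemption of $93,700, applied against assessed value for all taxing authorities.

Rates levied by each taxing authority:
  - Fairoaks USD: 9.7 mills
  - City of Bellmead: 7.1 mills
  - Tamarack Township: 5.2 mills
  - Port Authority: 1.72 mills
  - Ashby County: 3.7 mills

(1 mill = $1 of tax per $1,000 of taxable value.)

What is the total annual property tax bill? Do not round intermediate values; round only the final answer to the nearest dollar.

$4,565

Assessed value = $448,620 × 0.58 = $260,199.6
Taxable value = $260,199.6 − $93,700 = $166,499.6
Fairoaks USD: $166,499.6 × 0.0097 = $1,615.04612
City of Bellmead: $166,499.6 × 0.0071 = $1,182.14716
Tamarack Township: $166,499.6 × 0.0052 = $865.79792
Port Authority: $166,499.6 × 0.00172 = $286.379312
Ashby County: $166,499.6 × 0.0037 = $616.04852
Total = $1,615.04612 + $1,182.14716 + $865.79792 + $286.379312 + $616.04852 = $4,565.419032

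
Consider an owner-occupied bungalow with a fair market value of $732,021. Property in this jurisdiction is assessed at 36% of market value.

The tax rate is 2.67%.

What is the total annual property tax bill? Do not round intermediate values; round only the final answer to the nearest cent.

$7,036.19

Assessed value = $732,021 × 0.36 = $263,527.56
Tax = $263,527.56 × 0.0267 = $7,036.185852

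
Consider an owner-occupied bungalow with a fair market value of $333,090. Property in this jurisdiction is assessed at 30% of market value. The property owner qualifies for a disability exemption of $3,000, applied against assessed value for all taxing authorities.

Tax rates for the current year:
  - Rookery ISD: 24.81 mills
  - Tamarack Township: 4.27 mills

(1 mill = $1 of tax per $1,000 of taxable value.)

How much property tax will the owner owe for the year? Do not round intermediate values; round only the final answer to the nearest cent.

$2,818.64

Assessed value = $333,090 × 0.3 = $99,927
Taxable value = $99,927 − $3,000 = $96,927
Rookery ISD: $96,927 × 0.02481 = $2,404.75887
Tamarack Township: $96,927 × 0.00427 = $413.87829
Total = $2,404.75887 + $413.87829 = $2,818.63716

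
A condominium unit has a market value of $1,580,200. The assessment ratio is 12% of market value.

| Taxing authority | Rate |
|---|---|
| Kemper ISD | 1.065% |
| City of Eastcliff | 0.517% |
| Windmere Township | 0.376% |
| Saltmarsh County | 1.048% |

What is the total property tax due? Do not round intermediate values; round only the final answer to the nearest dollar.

Assessed value = $1,580,200 × 0.12 = $189,624
Kemper ISD: $189,624 × 0.01065 = $2,019.4956
City of Eastcliff: $189,624 × 0.00517 = $980.35608
Windmere Township: $189,624 × 0.00376 = $712.98624
Saltmarsh County: $189,624 × 0.01048 = $1,987.25952
Total = $2,019.4956 + $980.35608 + $712.98624 + $1,987.25952 = $5,700.09744

$5,700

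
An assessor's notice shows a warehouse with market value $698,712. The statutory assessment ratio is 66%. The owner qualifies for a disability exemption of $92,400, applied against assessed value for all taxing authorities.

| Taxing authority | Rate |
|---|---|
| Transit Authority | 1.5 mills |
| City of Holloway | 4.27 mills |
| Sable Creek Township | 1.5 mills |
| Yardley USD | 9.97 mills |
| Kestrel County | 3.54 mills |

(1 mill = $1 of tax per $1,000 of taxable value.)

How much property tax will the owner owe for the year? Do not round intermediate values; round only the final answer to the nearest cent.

Assessed value = $698,712 × 0.66 = $461,149.92
Taxable value = $461,149.92 − $92,400 = $368,749.92
Transit Authority: $368,749.92 × 0.0015 = $553.12488
City of Holloway: $368,749.92 × 0.00427 = $1,574.5621584
Sable Creek Township: $368,749.92 × 0.0015 = $553.12488
Yardley USD: $368,749.92 × 0.00997 = $3,676.4367024
Kestrel County: $368,749.92 × 0.00354 = $1,305.3747168
Total = $553.12488 + $1,574.5621584 + $553.12488 + $3,676.4367024 + $1,305.3747168 = $7,662.6233376

$7,662.62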